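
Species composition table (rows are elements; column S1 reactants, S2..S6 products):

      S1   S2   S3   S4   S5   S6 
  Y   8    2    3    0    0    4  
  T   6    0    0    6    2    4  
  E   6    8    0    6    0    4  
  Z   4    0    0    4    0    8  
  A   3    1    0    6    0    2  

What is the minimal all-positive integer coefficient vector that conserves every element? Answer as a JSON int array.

Coefficients: [3, 1, 6, 1, 4, 1]

Y: 3·8 = 24 | 1·2+6·3+1·0+4·0+1·4 = 24
T: 3·6 = 18 | 1·0+6·0+1·6+4·2+1·4 = 18
E: 3·6 = 18 | 1·8+6·0+1·6+4·0+1·4 = 18
Z: 3·4 = 12 | 1·0+6·0+1·4+4·0+1·8 = 12
A: 3·3 = 9 | 1·1+6·0+1·6+4·0+1·2 = 9
gcd(3,1,6,1,4,1) = 1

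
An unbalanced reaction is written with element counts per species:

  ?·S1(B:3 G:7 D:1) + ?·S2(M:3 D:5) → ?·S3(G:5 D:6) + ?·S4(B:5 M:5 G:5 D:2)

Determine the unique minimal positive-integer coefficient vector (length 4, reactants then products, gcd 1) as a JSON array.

Coefficients: [5, 5, 4, 3]

B: 5·3+5·0 = 15 | 4·0+3·5 = 15
M: 5·0+5·3 = 15 | 4·0+3·5 = 15
G: 5·7+5·0 = 35 | 4·5+3·5 = 35
D: 5·1+5·5 = 30 | 4·6+3·2 = 30
gcd(5,5,4,3) = 1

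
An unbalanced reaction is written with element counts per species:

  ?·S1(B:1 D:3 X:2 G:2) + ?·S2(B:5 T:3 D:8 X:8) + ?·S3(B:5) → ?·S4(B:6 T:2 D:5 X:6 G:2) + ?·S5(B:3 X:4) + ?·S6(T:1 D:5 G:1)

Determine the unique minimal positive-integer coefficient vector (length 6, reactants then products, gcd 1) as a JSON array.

B: 3·1+2·5+1·5 = 18 | 1·6+4·3+4·0 = 18
T: 3·0+2·3+1·0 = 6 | 1·2+4·0+4·1 = 6
D: 3·3+2·8+1·0 = 25 | 1·5+4·0+4·5 = 25
X: 3·2+2·8+1·0 = 22 | 1·6+4·4+4·0 = 22
G: 3·2+2·0+1·0 = 6 | 1·2+4·0+4·1 = 6
gcd(3,2,1,1,4,4) = 1

Coefficients: [3, 2, 1, 1, 4, 4]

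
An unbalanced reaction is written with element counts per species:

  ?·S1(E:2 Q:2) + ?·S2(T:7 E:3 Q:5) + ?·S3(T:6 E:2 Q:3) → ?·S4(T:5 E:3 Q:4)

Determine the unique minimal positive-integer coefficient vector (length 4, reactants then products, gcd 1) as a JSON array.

T: 3·0+1·7+3·6 = 25 | 5·5 = 25
E: 3·2+1·3+3·2 = 15 | 5·3 = 15
Q: 3·2+1·5+3·3 = 20 | 5·4 = 20
gcd(3,1,3,5) = 1

Coefficients: [3, 1, 3, 5]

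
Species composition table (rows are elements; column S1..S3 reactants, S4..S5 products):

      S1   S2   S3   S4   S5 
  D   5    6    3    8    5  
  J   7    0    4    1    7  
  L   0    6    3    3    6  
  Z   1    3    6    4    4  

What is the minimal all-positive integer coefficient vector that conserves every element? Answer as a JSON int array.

Coefficients: [4, 6, 3, 5, 5]

D: 4·5+6·6+3·3 = 65 | 5·8+5·5 = 65
J: 4·7+6·0+3·4 = 40 | 5·1+5·7 = 40
L: 4·0+6·6+3·3 = 45 | 5·3+5·6 = 45
Z: 4·1+6·3+3·6 = 40 | 5·4+5·4 = 40
gcd(4,6,3,5,5) = 1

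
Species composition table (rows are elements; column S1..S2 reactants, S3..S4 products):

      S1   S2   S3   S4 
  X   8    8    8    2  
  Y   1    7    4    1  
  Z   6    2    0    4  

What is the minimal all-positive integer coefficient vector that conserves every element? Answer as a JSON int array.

Coefficients: [2, 2, 3, 4]

X: 2·8+2·8 = 32 | 3·8+4·2 = 32
Y: 2·1+2·7 = 16 | 3·4+4·1 = 16
Z: 2·6+2·2 = 16 | 3·0+4·4 = 16
gcd(2,2,3,4) = 1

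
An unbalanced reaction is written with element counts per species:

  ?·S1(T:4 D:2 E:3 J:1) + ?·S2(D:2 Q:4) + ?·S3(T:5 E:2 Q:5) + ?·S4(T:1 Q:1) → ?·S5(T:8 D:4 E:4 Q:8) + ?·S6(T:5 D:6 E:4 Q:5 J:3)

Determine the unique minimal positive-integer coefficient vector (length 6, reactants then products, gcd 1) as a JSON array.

T: 6·4+6·0+1·5+5·1 = 34 | 3·8+2·5 = 34
D: 6·2+6·2+1·0+5·0 = 24 | 3·4+2·6 = 24
E: 6·3+6·0+1·2+5·0 = 20 | 3·4+2·4 = 20
Q: 6·0+6·4+1·5+5·1 = 34 | 3·8+2·5 = 34
J: 6·1+6·0+1·0+5·0 = 6 | 3·0+2·3 = 6
gcd(6,6,1,5,3,2) = 1

Coefficients: [6, 6, 1, 5, 3, 2]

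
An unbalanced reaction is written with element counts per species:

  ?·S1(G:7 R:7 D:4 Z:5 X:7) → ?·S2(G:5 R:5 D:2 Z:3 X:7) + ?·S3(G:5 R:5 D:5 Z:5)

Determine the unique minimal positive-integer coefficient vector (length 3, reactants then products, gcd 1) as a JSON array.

G: 5·7 = 35 | 5·5+2·5 = 35
R: 5·7 = 35 | 5·5+2·5 = 35
D: 5·4 = 20 | 5·2+2·5 = 20
Z: 5·5 = 25 | 5·3+2·5 = 25
X: 5·7 = 35 | 5·7+2·0 = 35
gcd(5,5,2) = 1

Coefficients: [5, 5, 2]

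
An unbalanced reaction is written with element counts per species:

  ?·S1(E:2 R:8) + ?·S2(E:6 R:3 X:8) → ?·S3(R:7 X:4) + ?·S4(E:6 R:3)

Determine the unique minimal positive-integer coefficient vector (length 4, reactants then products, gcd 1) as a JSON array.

Coefficients: [6, 3, 6, 5]

E: 6·2+3·6 = 30 | 6·0+5·6 = 30
R: 6·8+3·3 = 57 | 6·7+5·3 = 57
X: 6·0+3·8 = 24 | 6·4+5·0 = 24
gcd(6,3,6,5) = 1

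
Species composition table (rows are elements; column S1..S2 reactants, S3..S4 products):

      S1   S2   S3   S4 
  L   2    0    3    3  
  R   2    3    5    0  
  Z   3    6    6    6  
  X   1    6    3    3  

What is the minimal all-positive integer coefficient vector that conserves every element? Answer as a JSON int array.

L: 6·2+1·0 = 12 | 3·3+1·3 = 12
R: 6·2+1·3 = 15 | 3·5+1·0 = 15
Z: 6·3+1·6 = 24 | 3·6+1·6 = 24
X: 6·1+1·6 = 12 | 3·3+1·3 = 12
gcd(6,1,3,1) = 1

Coefficients: [6, 1, 3, 1]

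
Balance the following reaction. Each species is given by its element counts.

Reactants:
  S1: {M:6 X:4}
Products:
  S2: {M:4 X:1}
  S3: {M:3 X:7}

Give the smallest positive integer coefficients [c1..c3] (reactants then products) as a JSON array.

M: 5·6 = 30 | 6·4+2·3 = 30
X: 5·4 = 20 | 6·1+2·7 = 20
gcd(5,6,2) = 1

Coefficients: [5, 6, 2]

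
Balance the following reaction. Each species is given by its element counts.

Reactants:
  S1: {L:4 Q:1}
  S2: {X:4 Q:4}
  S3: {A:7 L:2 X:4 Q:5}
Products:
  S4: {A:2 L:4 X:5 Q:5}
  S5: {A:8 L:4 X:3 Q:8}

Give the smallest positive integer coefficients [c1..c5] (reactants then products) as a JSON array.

A: 6·0+5·0+4·7 = 28 | 6·2+2·8 = 28
L: 6·4+5·0+4·2 = 32 | 6·4+2·4 = 32
X: 6·0+5·4+4·4 = 36 | 6·5+2·3 = 36
Q: 6·1+5·4+4·5 = 46 | 6·5+2·8 = 46
gcd(6,5,4,6,2) = 1

Coefficients: [6, 5, 4, 6, 2]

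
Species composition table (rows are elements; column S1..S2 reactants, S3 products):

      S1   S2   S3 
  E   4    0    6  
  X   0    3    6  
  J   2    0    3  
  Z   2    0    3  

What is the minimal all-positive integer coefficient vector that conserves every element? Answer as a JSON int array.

Coefficients: [3, 4, 2]

E: 3·4+4·0 = 12 | 2·6 = 12
X: 3·0+4·3 = 12 | 2·6 = 12
J: 3·2+4·0 = 6 | 2·3 = 6
Z: 3·2+4·0 = 6 | 2·3 = 6
gcd(3,4,2) = 1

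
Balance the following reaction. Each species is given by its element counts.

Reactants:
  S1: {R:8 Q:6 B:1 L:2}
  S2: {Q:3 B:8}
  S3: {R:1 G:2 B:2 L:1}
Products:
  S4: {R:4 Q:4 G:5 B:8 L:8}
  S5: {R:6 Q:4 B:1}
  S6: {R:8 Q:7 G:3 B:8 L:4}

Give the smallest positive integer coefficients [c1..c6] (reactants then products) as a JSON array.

Coefficients: [4, 1, 4, 1, 4, 1]

R: 4·8+1·0+4·1 = 36 | 1·4+4·6+1·8 = 36
Q: 4·6+1·3+4·0 = 27 | 1·4+4·4+1·7 = 27
G: 4·0+1·0+4·2 = 8 | 1·5+4·0+1·3 = 8
B: 4·1+1·8+4·2 = 20 | 1·8+4·1+1·8 = 20
L: 4·2+1·0+4·1 = 12 | 1·8+4·0+1·4 = 12
gcd(4,1,4,1,4,1) = 1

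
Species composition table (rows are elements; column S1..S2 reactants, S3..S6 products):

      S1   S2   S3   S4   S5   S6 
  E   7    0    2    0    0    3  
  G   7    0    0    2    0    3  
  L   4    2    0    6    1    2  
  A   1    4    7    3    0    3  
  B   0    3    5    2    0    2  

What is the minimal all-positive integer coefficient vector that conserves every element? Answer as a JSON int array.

E: 2·7+5·0 = 14 | 1·2+1·0+4·0+4·3 = 14
G: 2·7+5·0 = 14 | 1·0+1·2+4·0+4·3 = 14
L: 2·4+5·2 = 18 | 1·0+1·6+4·1+4·2 = 18
A: 2·1+5·4 = 22 | 1·7+1·3+4·0+4·3 = 22
B: 2·0+5·3 = 15 | 1·5+1·2+4·0+4·2 = 15
gcd(2,5,1,1,4,4) = 1

Coefficients: [2, 5, 1, 1, 4, 4]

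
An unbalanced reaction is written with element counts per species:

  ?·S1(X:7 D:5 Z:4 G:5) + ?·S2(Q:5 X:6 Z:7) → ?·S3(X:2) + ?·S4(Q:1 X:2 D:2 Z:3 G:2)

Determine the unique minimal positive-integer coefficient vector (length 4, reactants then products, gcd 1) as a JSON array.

Coefficients: [2, 1, 5, 5]

Q: 2·0+1·5 = 5 | 5·0+5·1 = 5
X: 2·7+1·6 = 20 | 5·2+5·2 = 20
D: 2·5+1·0 = 10 | 5·0+5·2 = 10
Z: 2·4+1·7 = 15 | 5·0+5·3 = 15
G: 2·5+1·0 = 10 | 5·0+5·2 = 10
gcd(2,1,5,5) = 1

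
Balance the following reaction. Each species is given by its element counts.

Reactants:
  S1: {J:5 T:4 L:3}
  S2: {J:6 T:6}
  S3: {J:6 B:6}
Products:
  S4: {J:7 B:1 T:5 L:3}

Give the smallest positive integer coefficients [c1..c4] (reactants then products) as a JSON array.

J: 6·5+1·6+1·6 = 42 | 6·7 = 42
B: 6·0+1·0+1·6 = 6 | 6·1 = 6
T: 6·4+1·6+1·0 = 30 | 6·5 = 30
L: 6·3+1·0+1·0 = 18 | 6·3 = 18
gcd(6,1,1,6) = 1

Coefficients: [6, 1, 1, 6]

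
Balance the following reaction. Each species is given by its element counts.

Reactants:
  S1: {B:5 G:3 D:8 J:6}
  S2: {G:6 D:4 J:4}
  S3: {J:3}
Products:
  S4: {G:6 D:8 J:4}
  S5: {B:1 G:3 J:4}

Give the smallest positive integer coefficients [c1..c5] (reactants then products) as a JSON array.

B: 1·5+6·0+2·0 = 5 | 4·0+5·1 = 5
G: 1·3+6·6+2·0 = 39 | 4·6+5·3 = 39
D: 1·8+6·4+2·0 = 32 | 4·8+5·0 = 32
J: 1·6+6·4+2·3 = 36 | 4·4+5·4 = 36
gcd(1,6,2,4,5) = 1

Coefficients: [1, 6, 2, 4, 5]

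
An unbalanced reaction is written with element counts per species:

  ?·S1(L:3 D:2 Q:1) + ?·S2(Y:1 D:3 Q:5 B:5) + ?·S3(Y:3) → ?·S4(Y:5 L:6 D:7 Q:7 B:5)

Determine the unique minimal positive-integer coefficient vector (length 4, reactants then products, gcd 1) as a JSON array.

Coefficients: [6, 3, 4, 3]

Y: 6·0+3·1+4·3 = 15 | 3·5 = 15
L: 6·3+3·0+4·0 = 18 | 3·6 = 18
D: 6·2+3·3+4·0 = 21 | 3·7 = 21
Q: 6·1+3·5+4·0 = 21 | 3·7 = 21
B: 6·0+3·5+4·0 = 15 | 3·5 = 15
gcd(6,3,4,3) = 1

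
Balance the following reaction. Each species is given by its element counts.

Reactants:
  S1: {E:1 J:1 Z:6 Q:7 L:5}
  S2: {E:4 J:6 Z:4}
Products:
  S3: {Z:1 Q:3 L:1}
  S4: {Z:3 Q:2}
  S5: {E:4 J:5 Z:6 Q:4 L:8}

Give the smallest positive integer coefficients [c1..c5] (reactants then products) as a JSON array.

Coefficients: [4, 1, 4, 4, 2]

E: 4·1+1·4 = 8 | 4·0+4·0+2·4 = 8
J: 4·1+1·6 = 10 | 4·0+4·0+2·5 = 10
Z: 4·6+1·4 = 28 | 4·1+4·3+2·6 = 28
Q: 4·7+1·0 = 28 | 4·3+4·2+2·4 = 28
L: 4·5+1·0 = 20 | 4·1+4·0+2·8 = 20
gcd(4,1,4,4,2) = 1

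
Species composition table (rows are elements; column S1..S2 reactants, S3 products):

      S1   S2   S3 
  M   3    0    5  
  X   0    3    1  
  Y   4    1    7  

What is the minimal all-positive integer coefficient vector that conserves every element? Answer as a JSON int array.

M: 5·3+1·0 = 15 | 3·5 = 15
X: 5·0+1·3 = 3 | 3·1 = 3
Y: 5·4+1·1 = 21 | 3·7 = 21
gcd(5,1,3) = 1

Coefficients: [5, 1, 3]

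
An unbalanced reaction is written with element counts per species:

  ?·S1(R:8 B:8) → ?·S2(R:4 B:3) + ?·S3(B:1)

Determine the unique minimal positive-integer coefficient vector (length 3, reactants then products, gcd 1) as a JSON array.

R: 1·8 = 8 | 2·4+2·0 = 8
B: 1·8 = 8 | 2·3+2·1 = 8
gcd(1,2,2) = 1

Coefficients: [1, 2, 2]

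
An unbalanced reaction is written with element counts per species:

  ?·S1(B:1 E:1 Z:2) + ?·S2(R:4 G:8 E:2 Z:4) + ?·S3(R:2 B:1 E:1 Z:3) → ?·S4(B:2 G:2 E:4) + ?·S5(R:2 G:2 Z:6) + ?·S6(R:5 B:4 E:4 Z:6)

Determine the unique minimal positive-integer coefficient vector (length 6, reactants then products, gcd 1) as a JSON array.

R: 4·0+1·4+6·2 = 16 | 1·0+3·2+2·5 = 16
B: 4·1+1·0+6·1 = 10 | 1·2+3·0+2·4 = 10
G: 4·0+1·8+6·0 = 8 | 1·2+3·2+2·0 = 8
E: 4·1+1·2+6·1 = 12 | 1·4+3·0+2·4 = 12
Z: 4·2+1·4+6·3 = 30 | 1·0+3·6+2·6 = 30
gcd(4,1,6,1,3,2) = 1

Coefficients: [4, 1, 6, 1, 3, 2]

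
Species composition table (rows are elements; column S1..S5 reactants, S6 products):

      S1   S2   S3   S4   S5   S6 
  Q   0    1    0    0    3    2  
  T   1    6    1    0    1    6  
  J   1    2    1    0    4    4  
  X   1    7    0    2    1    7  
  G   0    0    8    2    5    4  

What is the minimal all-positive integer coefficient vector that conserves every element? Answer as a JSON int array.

Coefficients: [3, 4, 1, 1, 2, 5]

Q: 3·0+4·1+1·0+1·0+2·3 = 10 | 5·2 = 10
T: 3·1+4·6+1·1+1·0+2·1 = 30 | 5·6 = 30
J: 3·1+4·2+1·1+1·0+2·4 = 20 | 5·4 = 20
X: 3·1+4·7+1·0+1·2+2·1 = 35 | 5·7 = 35
G: 3·0+4·0+1·8+1·2+2·5 = 20 | 5·4 = 20
gcd(3,4,1,1,2,5) = 1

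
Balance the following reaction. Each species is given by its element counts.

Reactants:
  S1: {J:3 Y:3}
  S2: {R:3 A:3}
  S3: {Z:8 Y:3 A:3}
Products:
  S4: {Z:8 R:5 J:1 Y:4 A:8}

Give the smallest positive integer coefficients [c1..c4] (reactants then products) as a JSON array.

Coefficients: [1, 5, 3, 3]

Z: 1·0+5·0+3·8 = 24 | 3·8 = 24
R: 1·0+5·3+3·0 = 15 | 3·5 = 15
J: 1·3+5·0+3·0 = 3 | 3·1 = 3
Y: 1·3+5·0+3·3 = 12 | 3·4 = 12
A: 1·0+5·3+3·3 = 24 | 3·8 = 24
gcd(1,5,3,3) = 1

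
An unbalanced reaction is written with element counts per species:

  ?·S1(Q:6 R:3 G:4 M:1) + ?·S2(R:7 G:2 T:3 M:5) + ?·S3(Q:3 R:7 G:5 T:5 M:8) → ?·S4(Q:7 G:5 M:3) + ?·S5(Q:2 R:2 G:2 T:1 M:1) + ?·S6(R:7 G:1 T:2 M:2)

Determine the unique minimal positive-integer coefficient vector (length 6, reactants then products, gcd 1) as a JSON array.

Coefficients: [6, 3, 1, 5, 2, 6]

Q: 6·6+3·0+1·3 = 39 | 5·7+2·2+6·0 = 39
R: 6·3+3·7+1·7 = 46 | 5·0+2·2+6·7 = 46
G: 6·4+3·2+1·5 = 35 | 5·5+2·2+6·1 = 35
T: 6·0+3·3+1·5 = 14 | 5·0+2·1+6·2 = 14
M: 6·1+3·5+1·8 = 29 | 5·3+2·1+6·2 = 29
gcd(6,3,1,5,2,6) = 1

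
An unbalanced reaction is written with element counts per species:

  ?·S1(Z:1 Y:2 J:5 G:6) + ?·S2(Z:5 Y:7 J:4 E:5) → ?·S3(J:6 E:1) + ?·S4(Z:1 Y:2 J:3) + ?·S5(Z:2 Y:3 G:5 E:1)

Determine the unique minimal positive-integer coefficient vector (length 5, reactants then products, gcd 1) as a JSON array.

Z: 5·1+2·5 = 15 | 4·0+3·1+6·2 = 15
Y: 5·2+2·7 = 24 | 4·0+3·2+6·3 = 24
J: 5·5+2·4 = 33 | 4·6+3·3+6·0 = 33
G: 5·6+2·0 = 30 | 4·0+3·0+6·5 = 30
E: 5·0+2·5 = 10 | 4·1+3·0+6·1 = 10
gcd(5,2,4,3,6) = 1

Coefficients: [5, 2, 4, 3, 6]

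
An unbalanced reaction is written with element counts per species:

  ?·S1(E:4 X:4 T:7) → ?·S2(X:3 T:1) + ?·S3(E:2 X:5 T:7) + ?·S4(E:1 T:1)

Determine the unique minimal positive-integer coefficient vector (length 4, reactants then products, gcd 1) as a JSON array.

Coefficients: [2, 1, 1, 6]

E: 2·4 = 8 | 1·0+1·2+6·1 = 8
X: 2·4 = 8 | 1·3+1·5+6·0 = 8
T: 2·7 = 14 | 1·1+1·7+6·1 = 14
gcd(2,1,1,6) = 1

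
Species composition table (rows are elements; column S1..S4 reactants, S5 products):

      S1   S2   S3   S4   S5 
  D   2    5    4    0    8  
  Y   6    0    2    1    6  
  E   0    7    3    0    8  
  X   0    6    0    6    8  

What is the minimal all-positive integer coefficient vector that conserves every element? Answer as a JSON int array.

D: 5·2+6·5+2·4+2·0 = 48 | 6·8 = 48
Y: 5·6+6·0+2·2+2·1 = 36 | 6·6 = 36
E: 5·0+6·7+2·3+2·0 = 48 | 6·8 = 48
X: 5·0+6·6+2·0+2·6 = 48 | 6·8 = 48
gcd(5,6,2,2,6) = 1

Coefficients: [5, 6, 2, 2, 6]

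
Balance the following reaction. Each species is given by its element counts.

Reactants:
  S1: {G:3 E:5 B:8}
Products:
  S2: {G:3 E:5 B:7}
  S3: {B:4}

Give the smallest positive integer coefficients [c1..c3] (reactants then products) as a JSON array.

G: 4·3 = 12 | 4·3+1·0 = 12
E: 4·5 = 20 | 4·5+1·0 = 20
B: 4·8 = 32 | 4·7+1·4 = 32
gcd(4,4,1) = 1

Coefficients: [4, 4, 1]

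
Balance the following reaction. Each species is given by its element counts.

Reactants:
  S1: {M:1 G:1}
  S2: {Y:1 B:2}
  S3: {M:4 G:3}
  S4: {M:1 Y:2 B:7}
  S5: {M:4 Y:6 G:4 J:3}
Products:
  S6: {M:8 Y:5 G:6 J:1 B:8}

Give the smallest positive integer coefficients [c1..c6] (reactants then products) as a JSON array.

Coefficients: [2, 5, 4, 2, 1, 3]

M: 2·1+5·0+4·4+2·1+1·4 = 24 | 3·8 = 24
Y: 2·0+5·1+4·0+2·2+1·6 = 15 | 3·5 = 15
G: 2·1+5·0+4·3+2·0+1·4 = 18 | 3·6 = 18
J: 2·0+5·0+4·0+2·0+1·3 = 3 | 3·1 = 3
B: 2·0+5·2+4·0+2·7+1·0 = 24 | 3·8 = 24
gcd(2,5,4,2,1,3) = 1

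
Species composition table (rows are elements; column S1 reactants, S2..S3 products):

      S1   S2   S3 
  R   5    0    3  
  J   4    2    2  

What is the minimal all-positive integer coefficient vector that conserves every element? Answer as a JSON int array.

R: 3·5 = 15 | 1·0+5·3 = 15
J: 3·4 = 12 | 1·2+5·2 = 12
gcd(3,1,5) = 1

Coefficients: [3, 1, 5]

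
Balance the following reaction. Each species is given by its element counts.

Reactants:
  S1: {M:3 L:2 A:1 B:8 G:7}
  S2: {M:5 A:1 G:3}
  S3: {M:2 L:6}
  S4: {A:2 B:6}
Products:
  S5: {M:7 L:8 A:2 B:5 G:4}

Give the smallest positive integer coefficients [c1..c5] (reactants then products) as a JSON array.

Coefficients: [1, 3, 5, 2, 4]

M: 1·3+3·5+5·2+2·0 = 28 | 4·7 = 28
L: 1·2+3·0+5·6+2·0 = 32 | 4·8 = 32
A: 1·1+3·1+5·0+2·2 = 8 | 4·2 = 8
B: 1·8+3·0+5·0+2·6 = 20 | 4·5 = 20
G: 1·7+3·3+5·0+2·0 = 16 | 4·4 = 16
gcd(1,3,5,2,4) = 1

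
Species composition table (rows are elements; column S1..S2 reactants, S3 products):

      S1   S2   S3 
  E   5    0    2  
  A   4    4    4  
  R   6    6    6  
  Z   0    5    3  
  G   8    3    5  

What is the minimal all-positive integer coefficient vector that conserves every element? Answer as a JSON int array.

Coefficients: [2, 3, 5]

E: 2·5+3·0 = 10 | 5·2 = 10
A: 2·4+3·4 = 20 | 5·4 = 20
R: 2·6+3·6 = 30 | 5·6 = 30
Z: 2·0+3·5 = 15 | 5·3 = 15
G: 2·8+3·3 = 25 | 5·5 = 25
gcd(2,3,5) = 1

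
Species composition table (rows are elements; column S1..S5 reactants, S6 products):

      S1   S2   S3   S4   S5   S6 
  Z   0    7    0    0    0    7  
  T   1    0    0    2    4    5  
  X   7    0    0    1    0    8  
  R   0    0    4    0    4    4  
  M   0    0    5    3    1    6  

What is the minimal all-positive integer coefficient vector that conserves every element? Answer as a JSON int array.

Coefficients: [2, 2, 1, 2, 1, 2]

Z: 2·0+2·7+1·0+2·0+1·0 = 14 | 2·7 = 14
T: 2·1+2·0+1·0+2·2+1·4 = 10 | 2·5 = 10
X: 2·7+2·0+1·0+2·1+1·0 = 16 | 2·8 = 16
R: 2·0+2·0+1·4+2·0+1·4 = 8 | 2·4 = 8
M: 2·0+2·0+1·5+2·3+1·1 = 12 | 2·6 = 12
gcd(2,2,1,2,1,2) = 1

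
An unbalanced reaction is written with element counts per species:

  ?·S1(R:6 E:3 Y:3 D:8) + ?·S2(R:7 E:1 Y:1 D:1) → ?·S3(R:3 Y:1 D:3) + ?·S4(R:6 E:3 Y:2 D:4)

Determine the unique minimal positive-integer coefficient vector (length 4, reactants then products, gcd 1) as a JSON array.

R: 4·6+3·7 = 45 | 5·3+5·6 = 45
E: 4·3+3·1 = 15 | 5·0+5·3 = 15
Y: 4·3+3·1 = 15 | 5·1+5·2 = 15
D: 4·8+3·1 = 35 | 5·3+5·4 = 35
gcd(4,3,5,5) = 1

Coefficients: [4, 3, 5, 5]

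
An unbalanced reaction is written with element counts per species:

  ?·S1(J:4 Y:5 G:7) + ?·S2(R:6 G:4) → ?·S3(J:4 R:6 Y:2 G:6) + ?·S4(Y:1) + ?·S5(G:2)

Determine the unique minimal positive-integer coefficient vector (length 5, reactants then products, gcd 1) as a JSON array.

Coefficients: [2, 2, 2, 6, 5]

J: 2·4+2·0 = 8 | 2·4+6·0+5·0 = 8
R: 2·0+2·6 = 12 | 2·6+6·0+5·0 = 12
Y: 2·5+2·0 = 10 | 2·2+6·1+5·0 = 10
G: 2·7+2·4 = 22 | 2·6+6·0+5·2 = 22
gcd(2,2,2,6,5) = 1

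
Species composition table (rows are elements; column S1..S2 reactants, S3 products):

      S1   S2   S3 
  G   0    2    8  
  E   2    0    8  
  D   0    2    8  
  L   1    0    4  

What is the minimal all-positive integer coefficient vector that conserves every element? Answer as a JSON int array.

Coefficients: [4, 4, 1]

G: 4·0+4·2 = 8 | 1·8 = 8
E: 4·2+4·0 = 8 | 1·8 = 8
D: 4·0+4·2 = 8 | 1·8 = 8
L: 4·1+4·0 = 4 | 1·4 = 4
gcd(4,4,1) = 1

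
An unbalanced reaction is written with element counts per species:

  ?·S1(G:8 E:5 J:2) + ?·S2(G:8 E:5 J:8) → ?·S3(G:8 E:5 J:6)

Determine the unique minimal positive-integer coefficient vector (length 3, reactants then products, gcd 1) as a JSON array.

Coefficients: [1, 2, 3]

G: 1·8+2·8 = 24 | 3·8 = 24
E: 1·5+2·5 = 15 | 3·5 = 15
J: 1·2+2·8 = 18 | 3·6 = 18
gcd(1,2,3) = 1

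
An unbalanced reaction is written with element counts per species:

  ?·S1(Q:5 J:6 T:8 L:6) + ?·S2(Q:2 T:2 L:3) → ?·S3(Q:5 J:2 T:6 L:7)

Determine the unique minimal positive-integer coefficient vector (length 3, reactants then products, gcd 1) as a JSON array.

Q: 1·5+5·2 = 15 | 3·5 = 15
J: 1·6+5·0 = 6 | 3·2 = 6
T: 1·8+5·2 = 18 | 3·6 = 18
L: 1·6+5·3 = 21 | 3·7 = 21
gcd(1,5,3) = 1

Coefficients: [1, 5, 3]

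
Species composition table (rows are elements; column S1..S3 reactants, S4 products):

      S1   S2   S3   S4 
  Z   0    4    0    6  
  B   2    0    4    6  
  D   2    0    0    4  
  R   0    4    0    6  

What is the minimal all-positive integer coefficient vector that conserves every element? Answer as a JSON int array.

Coefficients: [4, 3, 1, 2]

Z: 4·0+3·4+1·0 = 12 | 2·6 = 12
B: 4·2+3·0+1·4 = 12 | 2·6 = 12
D: 4·2+3·0+1·0 = 8 | 2·4 = 8
R: 4·0+3·4+1·0 = 12 | 2·6 = 12
gcd(4,3,1,2) = 1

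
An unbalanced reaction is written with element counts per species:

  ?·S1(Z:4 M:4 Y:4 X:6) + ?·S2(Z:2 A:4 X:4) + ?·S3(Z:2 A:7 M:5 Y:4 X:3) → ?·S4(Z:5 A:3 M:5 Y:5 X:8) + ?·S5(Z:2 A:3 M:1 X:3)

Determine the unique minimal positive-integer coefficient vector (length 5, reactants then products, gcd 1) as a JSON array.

Z: 4·4+2·2+1·2 = 22 | 4·5+1·2 = 22
A: 4·0+2·4+1·7 = 15 | 4·3+1·3 = 15
M: 4·4+2·0+1·5 = 21 | 4·5+1·1 = 21
Y: 4·4+2·0+1·4 = 20 | 4·5+1·0 = 20
X: 4·6+2·4+1·3 = 35 | 4·8+1·3 = 35
gcd(4,2,1,4,1) = 1

Coefficients: [4, 2, 1, 4, 1]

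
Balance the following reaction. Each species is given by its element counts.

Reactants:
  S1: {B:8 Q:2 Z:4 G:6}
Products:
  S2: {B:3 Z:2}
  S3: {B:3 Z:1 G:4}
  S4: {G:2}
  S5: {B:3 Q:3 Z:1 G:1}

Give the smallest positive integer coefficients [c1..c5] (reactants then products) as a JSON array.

B: 3·8 = 24 | 4·3+2·3+4·0+2·3 = 24
Q: 3·2 = 6 | 4·0+2·0+4·0+2·3 = 6
Z: 3·4 = 12 | 4·2+2·1+4·0+2·1 = 12
G: 3·6 = 18 | 4·0+2·4+4·2+2·1 = 18
gcd(3,4,2,4,2) = 1

Coefficients: [3, 4, 2, 4, 2]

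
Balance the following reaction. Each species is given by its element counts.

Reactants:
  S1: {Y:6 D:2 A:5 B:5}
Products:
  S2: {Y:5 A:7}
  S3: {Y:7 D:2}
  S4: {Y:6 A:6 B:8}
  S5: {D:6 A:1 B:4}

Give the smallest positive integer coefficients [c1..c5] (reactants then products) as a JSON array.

Y: 4·6 = 24 | 1·5+1·7+2·6+1·0 = 24
D: 4·2 = 8 | 1·0+1·2+2·0+1·6 = 8
A: 4·5 = 20 | 1·7+1·0+2·6+1·1 = 20
B: 4·5 = 20 | 1·0+1·0+2·8+1·4 = 20
gcd(4,1,1,2,1) = 1

Coefficients: [4, 1, 1, 2, 1]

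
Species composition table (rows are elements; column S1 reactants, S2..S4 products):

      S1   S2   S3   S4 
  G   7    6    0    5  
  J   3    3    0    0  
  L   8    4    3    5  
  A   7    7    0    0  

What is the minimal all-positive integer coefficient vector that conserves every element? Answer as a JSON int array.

Coefficients: [5, 5, 5, 1]

G: 5·7 = 35 | 5·6+5·0+1·5 = 35
J: 5·3 = 15 | 5·3+5·0+1·0 = 15
L: 5·8 = 40 | 5·4+5·3+1·5 = 40
A: 5·7 = 35 | 5·7+5·0+1·0 = 35
gcd(5,5,5,1) = 1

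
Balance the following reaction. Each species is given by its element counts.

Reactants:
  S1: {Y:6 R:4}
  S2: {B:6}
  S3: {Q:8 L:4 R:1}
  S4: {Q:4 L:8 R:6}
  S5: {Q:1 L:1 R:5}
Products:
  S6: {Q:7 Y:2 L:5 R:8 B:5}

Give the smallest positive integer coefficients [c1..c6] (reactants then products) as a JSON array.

Q: 2·0+5·0+4·8+1·4+6·1 = 42 | 6·7 = 42
Y: 2·6+5·0+4·0+1·0+6·0 = 12 | 6·2 = 12
L: 2·0+5·0+4·4+1·8+6·1 = 30 | 6·5 = 30
R: 2·4+5·0+4·1+1·6+6·5 = 48 | 6·8 = 48
B: 2·0+5·6+4·0+1·0+6·0 = 30 | 6·5 = 30
gcd(2,5,4,1,6,6) = 1

Coefficients: [2, 5, 4, 1, 6, 6]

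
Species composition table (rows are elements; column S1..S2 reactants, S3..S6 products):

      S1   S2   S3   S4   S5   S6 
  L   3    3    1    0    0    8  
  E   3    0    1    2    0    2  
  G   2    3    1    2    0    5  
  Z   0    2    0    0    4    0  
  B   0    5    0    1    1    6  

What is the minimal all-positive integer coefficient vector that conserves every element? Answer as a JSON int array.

Coefficients: [6, 6, 4, 3, 3, 4]

L: 6·3+6·3 = 36 | 4·1+3·0+3·0+4·8 = 36
E: 6·3+6·0 = 18 | 4·1+3·2+3·0+4·2 = 18
G: 6·2+6·3 = 30 | 4·1+3·2+3·0+4·5 = 30
Z: 6·0+6·2 = 12 | 4·0+3·0+3·4+4·0 = 12
B: 6·0+6·5 = 30 | 4·0+3·1+3·1+4·6 = 30
gcd(6,6,4,3,3,4) = 1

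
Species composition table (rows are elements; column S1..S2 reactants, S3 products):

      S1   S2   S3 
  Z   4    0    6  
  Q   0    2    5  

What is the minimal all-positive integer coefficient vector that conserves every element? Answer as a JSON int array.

Z: 3·4+5·0 = 12 | 2·6 = 12
Q: 3·0+5·2 = 10 | 2·5 = 10
gcd(3,5,2) = 1

Coefficients: [3, 5, 2]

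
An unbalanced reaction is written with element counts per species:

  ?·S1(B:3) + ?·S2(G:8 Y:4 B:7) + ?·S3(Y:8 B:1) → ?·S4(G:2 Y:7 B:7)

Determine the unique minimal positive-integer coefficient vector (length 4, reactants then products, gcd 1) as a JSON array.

Coefficients: [6, 1, 3, 4]

G: 6·0+1·8+3·0 = 8 | 4·2 = 8
Y: 6·0+1·4+3·8 = 28 | 4·7 = 28
B: 6·3+1·7+3·1 = 28 | 4·7 = 28
gcd(6,1,3,4) = 1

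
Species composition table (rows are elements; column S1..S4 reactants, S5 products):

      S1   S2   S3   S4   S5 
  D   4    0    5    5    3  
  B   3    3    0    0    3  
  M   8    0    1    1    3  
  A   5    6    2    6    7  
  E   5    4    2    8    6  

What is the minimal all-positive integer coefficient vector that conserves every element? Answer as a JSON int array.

Coefficients: [2, 4, 1, 1, 6]

D: 2·4+4·0+1·5+1·5 = 18 | 6·3 = 18
B: 2·3+4·3+1·0+1·0 = 18 | 6·3 = 18
M: 2·8+4·0+1·1+1·1 = 18 | 6·3 = 18
A: 2·5+4·6+1·2+1·6 = 42 | 6·7 = 42
E: 2·5+4·4+1·2+1·8 = 36 | 6·6 = 36
gcd(2,4,1,1,6) = 1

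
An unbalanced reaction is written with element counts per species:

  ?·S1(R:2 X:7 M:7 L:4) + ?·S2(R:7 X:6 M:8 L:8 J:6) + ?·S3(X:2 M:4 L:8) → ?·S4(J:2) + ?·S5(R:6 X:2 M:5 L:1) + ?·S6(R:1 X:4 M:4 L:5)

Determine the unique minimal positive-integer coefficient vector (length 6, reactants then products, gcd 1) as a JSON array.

R: 2·2+2·7+1·0 = 18 | 6·0+2·6+6·1 = 18
X: 2·7+2·6+1·2 = 28 | 6·0+2·2+6·4 = 28
M: 2·7+2·8+1·4 = 34 | 6·0+2·5+6·4 = 34
L: 2·4+2·8+1·8 = 32 | 6·0+2·1+6·5 = 32
J: 2·0+2·6+1·0 = 12 | 6·2+2·0+6·0 = 12
gcd(2,2,1,6,2,6) = 1

Coefficients: [2, 2, 1, 6, 2, 6]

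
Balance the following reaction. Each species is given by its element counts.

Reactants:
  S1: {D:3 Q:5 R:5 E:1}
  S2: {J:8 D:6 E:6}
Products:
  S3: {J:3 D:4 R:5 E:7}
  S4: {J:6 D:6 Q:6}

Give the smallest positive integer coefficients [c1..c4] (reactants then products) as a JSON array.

Coefficients: [6, 6, 6, 5]

J: 6·0+6·8 = 48 | 6·3+5·6 = 48
D: 6·3+6·6 = 54 | 6·4+5·6 = 54
Q: 6·5+6·0 = 30 | 6·0+5·6 = 30
R: 6·5+6·0 = 30 | 6·5+5·0 = 30
E: 6·1+6·6 = 42 | 6·7+5·0 = 42
gcd(6,6,6,5) = 1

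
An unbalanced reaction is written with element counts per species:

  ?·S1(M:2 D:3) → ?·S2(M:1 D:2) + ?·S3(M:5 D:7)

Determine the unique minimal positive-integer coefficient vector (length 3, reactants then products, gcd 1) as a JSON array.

M: 3·2 = 6 | 1·1+1·5 = 6
D: 3·3 = 9 | 1·2+1·7 = 9
gcd(3,1,1) = 1

Coefficients: [3, 1, 1]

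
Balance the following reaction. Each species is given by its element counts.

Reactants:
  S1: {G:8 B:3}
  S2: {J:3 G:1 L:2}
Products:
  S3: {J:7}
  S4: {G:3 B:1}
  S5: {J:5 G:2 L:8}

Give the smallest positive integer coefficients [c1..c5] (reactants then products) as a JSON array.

J: 2·0+4·3 = 12 | 1·7+6·0+1·5 = 12
G: 2·8+4·1 = 20 | 1·0+6·3+1·2 = 20
B: 2·3+4·0 = 6 | 1·0+6·1+1·0 = 6
L: 2·0+4·2 = 8 | 1·0+6·0+1·8 = 8
gcd(2,4,1,6,1) = 1

Coefficients: [2, 4, 1, 6, 1]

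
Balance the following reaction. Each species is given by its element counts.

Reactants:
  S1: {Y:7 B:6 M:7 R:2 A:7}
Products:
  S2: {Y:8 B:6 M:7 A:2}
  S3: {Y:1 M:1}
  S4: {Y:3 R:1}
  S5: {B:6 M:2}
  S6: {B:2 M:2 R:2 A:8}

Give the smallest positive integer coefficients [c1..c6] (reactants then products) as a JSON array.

Y: 4·7 = 28 | 2·8+6·1+2·3+1·0+3·0 = 28
B: 4·6 = 24 | 2·6+6·0+2·0+1·6+3·2 = 24
M: 4·7 = 28 | 2·7+6·1+2·0+1·2+3·2 = 28
R: 4·2 = 8 | 2·0+6·0+2·1+1·0+3·2 = 8
A: 4·7 = 28 | 2·2+6·0+2·0+1·0+3·8 = 28
gcd(4,2,6,2,1,3) = 1

Coefficients: [4, 2, 6, 2, 1, 3]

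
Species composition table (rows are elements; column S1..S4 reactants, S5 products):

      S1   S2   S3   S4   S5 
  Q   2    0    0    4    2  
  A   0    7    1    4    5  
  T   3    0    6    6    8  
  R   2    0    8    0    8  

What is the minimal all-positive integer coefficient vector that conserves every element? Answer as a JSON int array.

Q: 4·2+3·0+5·0+1·4 = 12 | 6·2 = 12
A: 4·0+3·7+5·1+1·4 = 30 | 6·5 = 30
T: 4·3+3·0+5·6+1·6 = 48 | 6·8 = 48
R: 4·2+3·0+5·8+1·0 = 48 | 6·8 = 48
gcd(4,3,5,1,6) = 1

Coefficients: [4, 3, 5, 1, 6]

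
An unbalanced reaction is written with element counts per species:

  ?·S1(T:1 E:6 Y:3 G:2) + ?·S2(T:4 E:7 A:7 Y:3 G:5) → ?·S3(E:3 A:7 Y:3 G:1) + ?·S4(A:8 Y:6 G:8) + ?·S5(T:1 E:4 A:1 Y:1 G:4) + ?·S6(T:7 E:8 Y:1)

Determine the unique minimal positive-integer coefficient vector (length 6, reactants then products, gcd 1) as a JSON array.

T: 3·1+6·4 = 27 | 4·0+1·0+6·1+3·7 = 27
E: 3·6+6·7 = 60 | 4·3+1·0+6·4+3·8 = 60
A: 3·0+6·7 = 42 | 4·7+1·8+6·1+3·0 = 42
Y: 3·3+6·3 = 27 | 4·3+1·6+6·1+3·1 = 27
G: 3·2+6·5 = 36 | 4·1+1·8+6·4+3·0 = 36
gcd(3,6,4,1,6,3) = 1

Coefficients: [3, 6, 4, 1, 6, 3]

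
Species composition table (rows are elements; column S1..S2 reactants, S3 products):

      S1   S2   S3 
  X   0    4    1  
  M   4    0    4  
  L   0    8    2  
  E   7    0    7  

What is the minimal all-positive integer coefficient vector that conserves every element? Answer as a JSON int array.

X: 4·0+1·4 = 4 | 4·1 = 4
M: 4·4+1·0 = 16 | 4·4 = 16
L: 4·0+1·8 = 8 | 4·2 = 8
E: 4·7+1·0 = 28 | 4·7 = 28
gcd(4,1,4) = 1

Coefficients: [4, 1, 4]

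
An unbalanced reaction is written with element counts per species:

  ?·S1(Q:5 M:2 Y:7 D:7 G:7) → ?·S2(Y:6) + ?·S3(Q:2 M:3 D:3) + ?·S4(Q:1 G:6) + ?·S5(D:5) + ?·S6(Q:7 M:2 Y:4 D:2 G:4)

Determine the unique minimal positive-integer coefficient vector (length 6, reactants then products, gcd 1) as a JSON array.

Q: 6·5 = 30 | 5·0+2·2+5·1+6·0+3·7 = 30
M: 6·2 = 12 | 5·0+2·3+5·0+6·0+3·2 = 12
Y: 6·7 = 42 | 5·6+2·0+5·0+6·0+3·4 = 42
D: 6·7 = 42 | 5·0+2·3+5·0+6·5+3·2 = 42
G: 6·7 = 42 | 5·0+2·0+5·6+6·0+3·4 = 42
gcd(6,5,2,5,6,3) = 1

Coefficients: [6, 5, 2, 5, 6, 3]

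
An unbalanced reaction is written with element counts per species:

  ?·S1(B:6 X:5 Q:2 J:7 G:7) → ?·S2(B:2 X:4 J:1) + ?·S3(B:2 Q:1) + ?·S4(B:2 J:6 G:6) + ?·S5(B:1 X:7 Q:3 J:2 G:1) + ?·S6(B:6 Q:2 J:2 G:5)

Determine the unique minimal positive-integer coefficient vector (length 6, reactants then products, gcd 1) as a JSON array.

B: 6·6 = 36 | 4·2+2·2+5·2+2·1+2·6 = 36
X: 6·5 = 30 | 4·4+2·0+5·0+2·7+2·0 = 30
Q: 6·2 = 12 | 4·0+2·1+5·0+2·3+2·2 = 12
J: 6·7 = 42 | 4·1+2·0+5·6+2·2+2·2 = 42
G: 6·7 = 42 | 4·0+2·0+5·6+2·1+2·5 = 42
gcd(6,4,2,5,2,2) = 1

Coefficients: [6, 4, 2, 5, 2, 2]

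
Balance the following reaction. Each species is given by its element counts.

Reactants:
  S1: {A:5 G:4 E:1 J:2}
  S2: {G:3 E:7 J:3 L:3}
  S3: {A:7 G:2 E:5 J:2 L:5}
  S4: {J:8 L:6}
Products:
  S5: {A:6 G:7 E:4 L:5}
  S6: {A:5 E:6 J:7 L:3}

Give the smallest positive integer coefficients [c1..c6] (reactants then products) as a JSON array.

Coefficients: [4, 3, 5, 1, 5, 5]

A: 4·5+3·0+5·7+1·0 = 55 | 5·6+5·5 = 55
G: 4·4+3·3+5·2+1·0 = 35 | 5·7+5·0 = 35
E: 4·1+3·7+5·5+1·0 = 50 | 5·4+5·6 = 50
J: 4·2+3·3+5·2+1·8 = 35 | 5·0+5·7 = 35
L: 4·0+3·3+5·5+1·6 = 40 | 5·5+5·3 = 40
gcd(4,3,5,1,5,5) = 1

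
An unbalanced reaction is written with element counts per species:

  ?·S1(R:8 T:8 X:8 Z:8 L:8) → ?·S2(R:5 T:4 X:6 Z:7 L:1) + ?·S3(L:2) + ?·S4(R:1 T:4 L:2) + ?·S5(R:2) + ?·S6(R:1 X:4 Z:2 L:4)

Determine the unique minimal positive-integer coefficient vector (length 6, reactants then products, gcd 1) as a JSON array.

R: 4·8 = 32 | 4·5+6·0+4·1+3·2+2·1 = 32
T: 4·8 = 32 | 4·4+6·0+4·4+3·0+2·0 = 32
X: 4·8 = 32 | 4·6+6·0+4·0+3·0+2·4 = 32
Z: 4·8 = 32 | 4·7+6·0+4·0+3·0+2·2 = 32
L: 4·8 = 32 | 4·1+6·2+4·2+3·0+2·4 = 32
gcd(4,4,6,4,3,2) = 1

Coefficients: [4, 4, 6, 4, 3, 2]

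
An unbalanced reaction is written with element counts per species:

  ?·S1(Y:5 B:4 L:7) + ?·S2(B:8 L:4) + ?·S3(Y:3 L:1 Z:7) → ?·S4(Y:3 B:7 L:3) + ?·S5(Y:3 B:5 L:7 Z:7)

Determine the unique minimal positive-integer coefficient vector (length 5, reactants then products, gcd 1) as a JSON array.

Y: 3·5+6·0+5·3 = 30 | 5·3+5·3 = 30
B: 3·4+6·8+5·0 = 60 | 5·7+5·5 = 60
L: 3·7+6·4+5·1 = 50 | 5·3+5·7 = 50
Z: 3·0+6·0+5·7 = 35 | 5·0+5·7 = 35
gcd(3,6,5,5,5) = 1

Coefficients: [3, 6, 5, 5, 5]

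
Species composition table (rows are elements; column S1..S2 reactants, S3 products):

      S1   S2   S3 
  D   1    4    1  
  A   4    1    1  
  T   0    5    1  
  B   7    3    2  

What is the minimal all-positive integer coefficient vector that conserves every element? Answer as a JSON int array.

Coefficients: [1, 1, 5]

D: 1·1+1·4 = 5 | 5·1 = 5
A: 1·4+1·1 = 5 | 5·1 = 5
T: 1·0+1·5 = 5 | 5·1 = 5
B: 1·7+1·3 = 10 | 5·2 = 10
gcd(1,1,5) = 1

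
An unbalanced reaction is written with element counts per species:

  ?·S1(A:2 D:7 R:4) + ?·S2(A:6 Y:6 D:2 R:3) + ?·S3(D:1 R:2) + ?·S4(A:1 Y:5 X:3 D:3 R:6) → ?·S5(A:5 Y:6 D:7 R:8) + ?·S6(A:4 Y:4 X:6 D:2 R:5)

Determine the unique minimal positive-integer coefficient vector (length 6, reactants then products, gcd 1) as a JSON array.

Coefficients: [2, 3, 4, 2, 4, 1]

A: 2·2+3·6+4·0+2·1 = 24 | 4·5+1·4 = 24
Y: 2·0+3·6+4·0+2·5 = 28 | 4·6+1·4 = 28
X: 2·0+3·0+4·0+2·3 = 6 | 4·0+1·6 = 6
D: 2·7+3·2+4·1+2·3 = 30 | 4·7+1·2 = 30
R: 2·4+3·3+4·2+2·6 = 37 | 4·8+1·5 = 37
gcd(2,3,4,2,4,1) = 1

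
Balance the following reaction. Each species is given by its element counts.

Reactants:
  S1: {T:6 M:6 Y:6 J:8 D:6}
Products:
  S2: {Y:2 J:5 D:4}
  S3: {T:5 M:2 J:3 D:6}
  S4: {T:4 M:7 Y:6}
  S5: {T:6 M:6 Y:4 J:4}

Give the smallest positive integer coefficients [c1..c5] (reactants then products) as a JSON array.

T: 6·6 = 36 | 6·0+2·5+2·4+3·6 = 36
M: 6·6 = 36 | 6·0+2·2+2·7+3·6 = 36
Y: 6·6 = 36 | 6·2+2·0+2·6+3·4 = 36
J: 6·8 = 48 | 6·5+2·3+2·0+3·4 = 48
D: 6·6 = 36 | 6·4+2·6+2·0+3·0 = 36
gcd(6,6,2,2,3) = 1

Coefficients: [6, 6, 2, 2, 3]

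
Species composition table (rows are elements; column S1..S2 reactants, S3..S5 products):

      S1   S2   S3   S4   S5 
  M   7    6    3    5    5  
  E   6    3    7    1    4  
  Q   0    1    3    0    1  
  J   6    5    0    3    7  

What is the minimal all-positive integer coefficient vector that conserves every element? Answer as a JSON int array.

Coefficients: [1, 6, 1, 5, 3]

M: 1·7+6·6 = 43 | 1·3+5·5+3·5 = 43
E: 1·6+6·3 = 24 | 1·7+5·1+3·4 = 24
Q: 1·0+6·1 = 6 | 1·3+5·0+3·1 = 6
J: 1·6+6·5 = 36 | 1·0+5·3+3·7 = 36
gcd(1,6,1,5,3) = 1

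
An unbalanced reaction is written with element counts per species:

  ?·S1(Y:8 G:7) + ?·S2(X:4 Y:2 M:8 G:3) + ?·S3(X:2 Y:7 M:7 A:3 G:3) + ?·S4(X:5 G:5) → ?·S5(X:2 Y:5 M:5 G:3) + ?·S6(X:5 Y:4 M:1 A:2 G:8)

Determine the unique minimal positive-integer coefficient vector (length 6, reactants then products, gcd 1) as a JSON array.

Coefficients: [3, 1, 4, 6, 6, 6]

X: 3·0+1·4+4·2+6·5 = 42 | 6·2+6·5 = 42
Y: 3·8+1·2+4·7+6·0 = 54 | 6·5+6·4 = 54
M: 3·0+1·8+4·7+6·0 = 36 | 6·5+6·1 = 36
A: 3·0+1·0+4·3+6·0 = 12 | 6·0+6·2 = 12
G: 3·7+1·3+4·3+6·5 = 66 | 6·3+6·8 = 66
gcd(3,1,4,6,6,6) = 1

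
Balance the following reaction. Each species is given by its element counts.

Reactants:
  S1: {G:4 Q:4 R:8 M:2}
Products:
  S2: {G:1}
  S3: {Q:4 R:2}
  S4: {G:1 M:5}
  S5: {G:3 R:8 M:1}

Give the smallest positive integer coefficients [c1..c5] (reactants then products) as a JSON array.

G: 4·4 = 16 | 6·1+4·0+1·1+3·3 = 16
Q: 4·4 = 16 | 6·0+4·4+1·0+3·0 = 16
R: 4·8 = 32 | 6·0+4·2+1·0+3·8 = 32
M: 4·2 = 8 | 6·0+4·0+1·5+3·1 = 8
gcd(4,6,4,1,3) = 1

Coefficients: [4, 6, 4, 1, 3]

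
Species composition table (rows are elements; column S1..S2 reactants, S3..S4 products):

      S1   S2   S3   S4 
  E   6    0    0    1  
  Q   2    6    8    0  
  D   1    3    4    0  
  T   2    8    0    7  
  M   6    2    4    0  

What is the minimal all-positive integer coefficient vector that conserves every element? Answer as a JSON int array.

E: 1·6+5·0 = 6 | 4·0+6·1 = 6
Q: 1·2+5·6 = 32 | 4·8+6·0 = 32
D: 1·1+5·3 = 16 | 4·4+6·0 = 16
T: 1·2+5·8 = 42 | 4·0+6·7 = 42
M: 1·6+5·2 = 16 | 4·4+6·0 = 16
gcd(1,5,4,6) = 1

Coefficients: [1, 5, 4, 6]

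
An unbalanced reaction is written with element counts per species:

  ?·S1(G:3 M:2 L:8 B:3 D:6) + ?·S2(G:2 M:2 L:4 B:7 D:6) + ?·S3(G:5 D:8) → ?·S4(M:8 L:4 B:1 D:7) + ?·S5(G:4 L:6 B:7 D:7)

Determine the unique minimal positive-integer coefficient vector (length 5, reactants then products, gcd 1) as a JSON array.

G: 3·3+5·2+1·5 = 24 | 2·0+6·4 = 24
M: 3·2+5·2+1·0 = 16 | 2·8+6·0 = 16
L: 3·8+5·4+1·0 = 44 | 2·4+6·6 = 44
B: 3·3+5·7+1·0 = 44 | 2·1+6·7 = 44
D: 3·6+5·6+1·8 = 56 | 2·7+6·7 = 56
gcd(3,5,1,2,6) = 1

Coefficients: [3, 5, 1, 2, 6]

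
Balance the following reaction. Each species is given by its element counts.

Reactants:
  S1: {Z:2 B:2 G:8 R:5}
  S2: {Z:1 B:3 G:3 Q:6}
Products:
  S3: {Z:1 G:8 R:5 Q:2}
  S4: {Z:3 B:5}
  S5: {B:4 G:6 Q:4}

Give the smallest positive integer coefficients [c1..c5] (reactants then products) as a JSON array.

Coefficients: [4, 2, 4, 2, 1]

Z: 4·2+2·1 = 10 | 4·1+2·3+1·0 = 10
B: 4·2+2·3 = 14 | 4·0+2·5+1·4 = 14
G: 4·8+2·3 = 38 | 4·8+2·0+1·6 = 38
R: 4·5+2·0 = 20 | 4·5+2·0+1·0 = 20
Q: 4·0+2·6 = 12 | 4·2+2·0+1·4 = 12
gcd(4,2,4,2,1) = 1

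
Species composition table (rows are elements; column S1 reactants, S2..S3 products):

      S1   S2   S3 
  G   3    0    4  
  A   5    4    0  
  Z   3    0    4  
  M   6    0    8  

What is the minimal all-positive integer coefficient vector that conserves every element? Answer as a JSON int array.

Coefficients: [4, 5, 3]

G: 4·3 = 12 | 5·0+3·4 = 12
A: 4·5 = 20 | 5·4+3·0 = 20
Z: 4·3 = 12 | 5·0+3·4 = 12
M: 4·6 = 24 | 5·0+3·8 = 24
gcd(4,5,3) = 1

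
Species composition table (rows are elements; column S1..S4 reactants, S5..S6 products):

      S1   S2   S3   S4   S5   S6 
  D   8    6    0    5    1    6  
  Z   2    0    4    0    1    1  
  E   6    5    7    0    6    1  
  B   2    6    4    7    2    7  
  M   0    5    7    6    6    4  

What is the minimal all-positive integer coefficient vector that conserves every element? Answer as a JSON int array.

Coefficients: [1, 2, 2, 4, 4, 6]

D: 1·8+2·6+2·0+4·5 = 40 | 4·1+6·6 = 40
Z: 1·2+2·0+2·4+4·0 = 10 | 4·1+6·1 = 10
E: 1·6+2·5+2·7+4·0 = 30 | 4·6+6·1 = 30
B: 1·2+2·6+2·4+4·7 = 50 | 4·2+6·7 = 50
M: 1·0+2·5+2·7+4·6 = 48 | 4·6+6·4 = 48
gcd(1,2,2,4,4,6) = 1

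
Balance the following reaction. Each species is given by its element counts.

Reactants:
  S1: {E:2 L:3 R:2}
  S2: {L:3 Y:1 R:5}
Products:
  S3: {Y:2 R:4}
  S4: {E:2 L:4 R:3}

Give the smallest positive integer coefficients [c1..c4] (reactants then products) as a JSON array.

E: 6·2+2·0 = 12 | 1·0+6·2 = 12
L: 6·3+2·3 = 24 | 1·0+6·4 = 24
Y: 6·0+2·1 = 2 | 1·2+6·0 = 2
R: 6·2+2·5 = 22 | 1·4+6·3 = 22
gcd(6,2,1,6) = 1

Coefficients: [6, 2, 1, 6]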